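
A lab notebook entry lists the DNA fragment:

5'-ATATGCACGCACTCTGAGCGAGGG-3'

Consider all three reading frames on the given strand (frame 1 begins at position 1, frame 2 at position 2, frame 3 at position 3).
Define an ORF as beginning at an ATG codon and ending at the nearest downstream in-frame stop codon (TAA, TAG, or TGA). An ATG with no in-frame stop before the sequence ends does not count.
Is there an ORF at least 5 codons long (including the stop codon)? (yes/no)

Frame 1: ATA TGC ACG CAC TCT GAG CGA GGG — no ATG→stop ORF.
Frame 2: TAT GCA CGC ACT CTG AGC GAG — no ATG→stop ORF.
Frame 3: ATG CAC GCA CTC TGA GCG AGG — ATG at 3, stop TGA at 15 → 15 nt.
Frame 3 has an ORF of 5 codons (positions 3–17) ≥ 5, so yes.

yes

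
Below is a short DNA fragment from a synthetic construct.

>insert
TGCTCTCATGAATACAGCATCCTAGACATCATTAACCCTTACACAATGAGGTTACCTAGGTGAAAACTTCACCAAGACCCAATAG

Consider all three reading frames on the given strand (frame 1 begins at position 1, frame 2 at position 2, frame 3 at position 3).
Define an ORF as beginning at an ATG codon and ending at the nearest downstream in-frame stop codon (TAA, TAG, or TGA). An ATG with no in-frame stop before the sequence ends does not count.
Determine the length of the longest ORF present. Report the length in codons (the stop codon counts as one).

6

Frame 1: TGC TCT CAT GAA TAC AGC ATC CTA GAC ATC ATT AAC CCT TAC ACA ATG AGG TTA CCT AGG TGA AAA CTT CAC CAA GAC CCA ATA — ATG at 46, stop TGA at 61 → 18 nt.
Frame 2: GCT CTC ATG AAT ACA GCA TCC TAG ACA TCA TTA ACC CTT ACA CAA TGA GGT TAC CTA GGT GAA AAC TTC ACC AAG ACC CAA TAG — ATG at 8, stop TAG at 23 → 18 nt.
Frame 3: CTC TCA TGA ATA CAG CAT CCT AGA CAT CAT TAA CCC TTA CAC AAT GAG GTT ACC TAG GTG AAA ACT TCA CCA AGA CCC AAT — no ATG→stop ORF.
Longest: frame 1, positions 46–63, 18 nt = 6 codons = 5 aa. → 6 codons.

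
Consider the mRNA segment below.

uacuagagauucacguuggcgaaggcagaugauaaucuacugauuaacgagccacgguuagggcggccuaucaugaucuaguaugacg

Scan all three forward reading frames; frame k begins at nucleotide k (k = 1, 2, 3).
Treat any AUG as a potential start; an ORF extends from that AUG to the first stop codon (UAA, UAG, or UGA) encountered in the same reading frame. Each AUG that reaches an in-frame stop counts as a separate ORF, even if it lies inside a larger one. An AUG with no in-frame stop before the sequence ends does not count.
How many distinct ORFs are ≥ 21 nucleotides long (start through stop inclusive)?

0

Frame 1: UAC UAG AGA UUC ACG UUG GCG AAG GCA GAU GAU AAU CUA CUG AUU AAC GAG CCA CGG UUA GGG CGG CCU AUC AUG AUC UAG UAU GAC — AUG at 73, stop UAG at 79 → 9 nt.
Frame 2: ACU AGA GAU UCA CGU UGG CGA AGG CAG AUG AUA AUC UAC UGA UUA ACG AGC CAC GGU UAG GGC GGC CUA UCA UGA UCU AGU AUG ACG — AUG at 29, stop UGA at 41 → 15 nt.
Frame 3: CUA GAG AUU CAC GUU GGC GAA GGC AGA UGA UAA UCU ACU GAU UAA CGA GCC ACG GUU AGG GCG GCC UAU CAU GAU CUA GUA UGA — no AUG→stop ORF.
No ORF reaches 21 nucleotides. Count = 0.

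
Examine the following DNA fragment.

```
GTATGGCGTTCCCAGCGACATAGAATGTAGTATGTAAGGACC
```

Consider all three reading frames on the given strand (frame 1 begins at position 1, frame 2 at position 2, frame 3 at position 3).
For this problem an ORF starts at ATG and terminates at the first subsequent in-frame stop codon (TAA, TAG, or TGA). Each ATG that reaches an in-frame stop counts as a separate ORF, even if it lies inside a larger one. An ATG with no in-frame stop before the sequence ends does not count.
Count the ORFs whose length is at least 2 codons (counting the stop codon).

3

Frame 1: GTA TGG CGT TCC CAG CGA CAT AGA ATG TAG TAT GTA AGG ACC — ATG at 25, stop TAG at 28 → 6 nt.
Frame 2: TAT GGC GTT CCC AGC GAC ATA GAA TGT AGT ATG TAA GGA — ATG at 32, stop TAA at 35 → 6 nt.
Frame 3: ATG GCG TTC CCA GCG ACA TAG AAT GTA GTA TGT AAG GAC — ATG at 3, stop TAG at 21 → 21 nt.
ORFs ≥ 2 codons: frame 1 25–30 (2 codons), frame 2 32–37 (2 codons), frame 3 3–23 (7 codons). Count = 3.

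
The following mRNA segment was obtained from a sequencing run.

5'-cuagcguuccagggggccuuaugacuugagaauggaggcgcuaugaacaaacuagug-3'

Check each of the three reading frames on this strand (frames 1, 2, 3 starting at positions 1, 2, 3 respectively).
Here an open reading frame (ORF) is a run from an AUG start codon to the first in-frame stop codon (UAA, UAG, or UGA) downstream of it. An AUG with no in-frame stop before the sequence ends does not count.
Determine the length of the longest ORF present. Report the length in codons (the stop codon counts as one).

Frame 1: CUA GCG UUC CAG GGG GCC UUA UGA CUU GAG AAU GGA GGC GCU AUG AAC AAA CUA GUG — no AUG→stop ORF.
Frame 2: UAG CGU UCC AGG GGG CCU UAU GAC UUG AGA AUG GAG GCG CUA UGA ACA AAC UAG — AUG at 32, stop UGA at 44 → 15 nt.
Frame 3: AGC GUU CCA GGG GGC CUU AUG ACU UGA GAA UGG AGG CGC UAU GAA CAA ACU AGU — AUG at 21, stop UGA at 27 → 9 nt.
Longest: frame 2, positions 32–46, 15 nt = 5 codons = 4 aa. → 5 codons.

5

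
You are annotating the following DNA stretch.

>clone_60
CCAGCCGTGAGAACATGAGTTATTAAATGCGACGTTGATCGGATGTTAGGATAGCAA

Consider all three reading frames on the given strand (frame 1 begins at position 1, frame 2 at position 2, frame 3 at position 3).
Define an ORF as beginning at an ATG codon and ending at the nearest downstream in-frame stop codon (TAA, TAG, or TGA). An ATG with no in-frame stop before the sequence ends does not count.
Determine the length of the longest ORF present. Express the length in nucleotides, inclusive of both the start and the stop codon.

12

Frame 1: CCA GCC GTG AGA ACA TGA GTT ATT AAA TGC GAC GTT GAT CGG ATG TTA GGA TAG CAA — ATG at 43, stop TAG at 52 → 12 nt.
Frame 2: CAG CCG TGA GAA CAT GAG TTA TTA AAT GCG ACG TTG ATC GGA TGT TAG GAT AGC — no ATG→stop ORF.
Frame 3: AGC CGT GAG AAC ATG AGT TAT TAA ATG CGA CGT TGA TCG GAT GTT AGG ATA GCA — ATG at 15, stop TAA at 24 → 12 nt; ATG at 27, stop TGA at 36 → 12 nt.
Longest: frame 1, positions 43–54, 12 nt = 4 codons = 3 aa. → 12 nucleotides.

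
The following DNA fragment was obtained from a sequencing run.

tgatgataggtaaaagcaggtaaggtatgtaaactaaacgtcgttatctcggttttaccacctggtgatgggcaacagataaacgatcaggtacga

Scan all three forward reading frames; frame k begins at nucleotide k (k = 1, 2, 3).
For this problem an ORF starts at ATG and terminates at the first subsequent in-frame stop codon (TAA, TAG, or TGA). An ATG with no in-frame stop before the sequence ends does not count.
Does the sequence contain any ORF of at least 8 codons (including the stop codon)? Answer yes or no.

Frame 1: TGA TGA TAG GTA AAA GCA GGT AAG GTA TGT AAA CTA AAC GTC GTT ATC TCG GTT TTA CCA CCT GGT GAT GGG CAA CAG ATA AAC GAT CAG GTA CGA — no ATG→stop ORF.
Frame 2: GAT GAT AGG TAA AAG CAG GTA AGG TAT GTA AAC TAA ACG TCG TTA TCT CGG TTT TAC CAC CTG GTG ATG GGC AAC AGA TAA ACG ATC AGG TAC — ATG at 68, stop TAA at 80 → 15 nt.
Frame 3: ATG ATA GGT AAA AGC AGG TAA GGT ATG TAA ACT AAA CGT CGT TAT CTC GGT TTT ACC ACC TGG TGA TGG GCA ACA GAT AAA CGA TCA GGT ACG — ATG at 3, stop TAA at 21 → 21 nt; ATG at 27, stop TAA at 30 → 6 nt.
Largest ORF found is 7 codons < 8, so no.

no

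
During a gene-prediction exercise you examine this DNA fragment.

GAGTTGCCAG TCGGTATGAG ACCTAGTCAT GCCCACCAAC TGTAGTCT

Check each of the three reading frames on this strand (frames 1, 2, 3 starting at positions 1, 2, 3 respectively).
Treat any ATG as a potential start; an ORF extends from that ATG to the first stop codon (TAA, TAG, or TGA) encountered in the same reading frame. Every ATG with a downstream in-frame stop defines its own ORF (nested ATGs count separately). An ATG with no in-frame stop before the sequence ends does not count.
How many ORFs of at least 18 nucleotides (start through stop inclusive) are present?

1

Frame 1: GAG TTG CCA GTC GGT ATG AGA CCT AGT CAT GCC CAC CAA CTG TAG TCT — ATG at 16, stop TAG at 43 → 30 nt.
Frame 2: AGT TGC CAG TCG GTA TGA GAC CTA GTC ATG CCC ACC AAC TGT AGT — no ATG→stop ORF.
Frame 3: GTT GCC AGT CGG TAT GAG ACC TAG TCA TGC CCA CCA ACT GTA GTC — no ATG→stop ORF.
ORFs ≥ 18 nucleotides: frame 1 16–45 (30 nucleotides). Count = 1.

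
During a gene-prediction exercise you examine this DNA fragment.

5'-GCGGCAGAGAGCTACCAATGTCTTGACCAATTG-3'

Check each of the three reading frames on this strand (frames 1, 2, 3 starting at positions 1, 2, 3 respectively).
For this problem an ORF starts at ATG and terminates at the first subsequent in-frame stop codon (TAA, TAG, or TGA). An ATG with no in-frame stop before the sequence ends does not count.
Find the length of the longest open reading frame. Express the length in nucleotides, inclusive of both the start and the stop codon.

Frame 1: GCG GCA GAG AGC TAC CAA TGT CTT GAC CAA TTG — no ATG→stop ORF.
Frame 2: CGG CAG AGA GCT ACC AAT GTC TTG ACC AAT — no ATG→stop ORF.
Frame 3: GGC AGA GAG CTA CCA ATG TCT TGA CCA ATT — ATG at 18, stop TGA at 24 → 9 nt.
Longest: frame 3, positions 18–26, 9 nt = 3 codons = 2 aa. → 9 nucleotides.

9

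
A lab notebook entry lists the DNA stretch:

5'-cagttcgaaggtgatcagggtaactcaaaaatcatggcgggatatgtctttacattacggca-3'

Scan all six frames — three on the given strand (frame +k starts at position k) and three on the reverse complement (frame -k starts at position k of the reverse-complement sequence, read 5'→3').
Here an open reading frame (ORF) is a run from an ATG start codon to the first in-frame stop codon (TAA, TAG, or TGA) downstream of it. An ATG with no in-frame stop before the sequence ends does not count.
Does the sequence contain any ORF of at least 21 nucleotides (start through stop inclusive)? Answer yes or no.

Reverse complement (5'→3'): TGCCGTAATGTAAAGACATATCCCGCCATGATTTTTGAGTTACCCTGATCACCTTCGAACTG
Frame +1: CAG TTC GAA GGT GAT CAG GGT AAC TCA AAA ATC ATG GCG GGA TAT GTC TTT ACA TTA CGG — no ATG→stop ORF.
Frame +2: AGT TCG AAG GTG ATC AGG GTA ACT CAA AAA TCA TGG CGG GAT ATG TCT TTA CAT TAC GGC — no ATG→stop ORF.
Frame +3: GTT CGA AGG TGA TCA GGG TAA CTC AAA AAT CAT GGC GGG ATA TGT CTT TAC ATT ACG GCA — no ATG→stop ORF.
Frame -1: TGC CGT AAT GTA AAG ACA TAT CCC GCC ATG ATT TTT GAG TTA CCC TGA TCA CCT TCG AAC — ATG at 28, stop TGA at 46 → 21 nt.
Frame -2: GCC GTA ATG TAA AGA CAT ATC CCG CCA TGA TTT TTG AGT TAC CCT GAT CAC CTT CGA ACT — ATG at 8, stop TAA at 11 → 6 nt.
Frame -3: CCG TAA TGT AAA GAC ATA TCC CGC CAT GAT TTT TGA GTT ACC CTG ATC ACC TTC GAA CTG — no ATG→stop ORF.
Frame -1 has an ORF of 21 nucleotides (positions 28–48) ≥ 21, so yes.

yes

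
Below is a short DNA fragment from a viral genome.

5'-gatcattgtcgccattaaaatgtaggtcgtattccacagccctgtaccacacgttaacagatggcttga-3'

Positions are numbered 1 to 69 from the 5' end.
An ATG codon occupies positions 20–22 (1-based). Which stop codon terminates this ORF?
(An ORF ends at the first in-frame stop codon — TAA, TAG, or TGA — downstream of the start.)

Codons from position 20: ATG (20–22), TAG (23–25).
The first in-frame stop codon is TAG.

TAG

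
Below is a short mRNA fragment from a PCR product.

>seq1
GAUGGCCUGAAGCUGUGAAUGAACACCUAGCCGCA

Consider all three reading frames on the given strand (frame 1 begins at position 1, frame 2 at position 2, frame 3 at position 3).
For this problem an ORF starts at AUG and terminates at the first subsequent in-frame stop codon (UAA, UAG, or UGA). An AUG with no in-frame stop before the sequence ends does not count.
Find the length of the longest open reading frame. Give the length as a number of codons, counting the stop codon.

4

Frame 1: GAU GGC CUG AAG CUG UGA AUG AAC ACC UAG CCG — AUG at 19, stop UAG at 28 → 12 nt.
Frame 2: AUG GCC UGA AGC UGU GAA UGA ACA CCU AGC CGC — AUG at 2, stop UGA at 8 → 9 nt.
Frame 3: UGG CCU GAA GCU GUG AAU GAA CAC CUA GCC GCA — no AUG→stop ORF.
Longest: frame 1, positions 19–30, 12 nt = 4 codons = 3 aa. → 4 codons.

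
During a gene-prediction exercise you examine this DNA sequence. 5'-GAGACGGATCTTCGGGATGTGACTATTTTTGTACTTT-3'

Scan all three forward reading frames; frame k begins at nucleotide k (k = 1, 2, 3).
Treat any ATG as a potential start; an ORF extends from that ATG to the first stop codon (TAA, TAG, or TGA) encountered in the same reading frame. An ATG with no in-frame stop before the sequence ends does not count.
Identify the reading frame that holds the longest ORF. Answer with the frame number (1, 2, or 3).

2

Frame 1: GAG ACG GAT CTT CGG GAT GTG ACT ATT TTT GTA CTT — no ATG→stop ORF.
Frame 2: AGA CGG ATC TTC GGG ATG TGA CTA TTT TTG TAC TTT — ATG at 17, stop TGA at 20 → 6 nt.
Frame 3: GAC GGA TCT TCG GGA TGT GAC TAT TTT TGT ACT — no ATG→stop ORF.
Longest ORF is 6 nt in frame 2 (positions 17–22).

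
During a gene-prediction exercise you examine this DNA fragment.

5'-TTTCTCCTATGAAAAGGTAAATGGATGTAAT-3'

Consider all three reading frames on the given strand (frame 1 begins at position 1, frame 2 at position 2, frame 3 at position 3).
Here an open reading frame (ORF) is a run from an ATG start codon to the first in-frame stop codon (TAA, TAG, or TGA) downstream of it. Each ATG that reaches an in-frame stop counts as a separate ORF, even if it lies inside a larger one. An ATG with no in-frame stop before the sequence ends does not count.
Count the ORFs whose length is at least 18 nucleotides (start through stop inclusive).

0

Frame 1: TTT CTC CTA TGA AAA GGT AAA TGG ATG TAA — ATG at 25, stop TAA at 28 → 6 nt.
Frame 2: TTC TCC TAT GAA AAG GTA AAT GGA TGT AAT — no ATG→stop ORF.
Frame 3: TCT CCT ATG AAA AGG TAA ATG GAT GTA — ATG at 9, stop TAA at 18 → 12 nt.
No ORF reaches 18 nucleotides. Count = 0.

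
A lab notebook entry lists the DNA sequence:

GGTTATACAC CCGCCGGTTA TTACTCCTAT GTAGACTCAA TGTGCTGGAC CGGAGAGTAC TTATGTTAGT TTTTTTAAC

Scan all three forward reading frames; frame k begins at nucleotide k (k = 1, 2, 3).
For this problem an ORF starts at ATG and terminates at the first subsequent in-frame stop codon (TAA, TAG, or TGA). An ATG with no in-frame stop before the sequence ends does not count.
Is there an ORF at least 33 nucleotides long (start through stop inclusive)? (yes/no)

no

Frame 1: GGT TAT ACA CCC GCC GGT TAT TAC TCC TAT GTA GAC TCA ATG TGC TGG ACC GGA GAG TAC TTA TGT TAG TTT TTT TAA — ATG at 40, stop TAG at 67 → 30 nt.
Frame 2: GTT ATA CAC CCG CCG GTT ATT ACT CCT ATG TAG ACT CAA TGT GCT GGA CCG GAG AGT ACT TAT GTT AGT TTT TTT AAC — ATG at 29, stop TAG at 32 → 6 nt.
Frame 3: TTA TAC ACC CGC CGG TTA TTA CTC CTA TGT AGA CTC AAT GTG CTG GAC CGG AGA GTA CTT ATG TTA GTT TTT TTA — no ATG→stop ORF.
Largest ORF found is 30 nucleotides < 33, so no.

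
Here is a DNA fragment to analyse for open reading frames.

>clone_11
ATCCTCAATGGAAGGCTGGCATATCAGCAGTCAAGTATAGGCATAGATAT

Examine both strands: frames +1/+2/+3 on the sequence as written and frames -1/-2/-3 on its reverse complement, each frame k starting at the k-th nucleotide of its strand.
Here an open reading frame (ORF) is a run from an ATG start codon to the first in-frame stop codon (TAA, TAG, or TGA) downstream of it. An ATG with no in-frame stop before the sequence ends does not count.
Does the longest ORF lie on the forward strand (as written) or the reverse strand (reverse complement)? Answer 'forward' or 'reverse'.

forward

Reverse complement (5'→3'): ATATCTATGCCTATACTTGACTGCTGATATGCCAGCCTTCCATTGAGGAT
Frame +1: ATC CTC AAT GGA AGG CTG GCA TAT CAG CAG TCA AGT ATA GGC ATA GAT — no ATG→stop ORF.
Frame +2: TCC TCA ATG GAA GGC TGG CAT ATC AGC AGT CAA GTA TAG GCA TAG ATA — ATG at 8, stop TAG at 38 → 33 nt.
Frame +3: CCT CAA TGG AAG GCT GGC ATA TCA GCA GTC AAG TAT AGG CAT AGA TAT — no ATG→stop ORF.
Frame -1: ATA TCT ATG CCT ATA CTT GAC TGC TGA TAT GCC AGC CTT CCA TTG AGG — ATG at 7, stop TGA at 25 → 21 nt.
Frame -2: TAT CTA TGC CTA TAC TTG ACT GCT GAT ATG CCA GCC TTC CAT TGA GGA — ATG at 29, stop TGA at 44 → 18 nt.
Frame -3: ATC TAT GCC TAT ACT TGA CTG CTG ATA TGC CAG CCT TCC ATT GAG GAT — no ATG→stop ORF.
Forward-strand max 33 nt; reverse-strand max 21 nt. The forward strand has the longer ORF.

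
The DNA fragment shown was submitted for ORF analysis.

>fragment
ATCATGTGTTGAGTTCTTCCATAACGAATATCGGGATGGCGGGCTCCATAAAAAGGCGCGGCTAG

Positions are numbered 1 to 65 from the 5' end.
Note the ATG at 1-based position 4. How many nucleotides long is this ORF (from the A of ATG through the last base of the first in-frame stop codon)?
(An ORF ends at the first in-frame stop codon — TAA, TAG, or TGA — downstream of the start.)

Codons from position 4: ATG (4–6), TGT (7–9), TGA (10–12).
TGA is the first in-frame stop; ORF spans 4–12, 9 nucleotides.

9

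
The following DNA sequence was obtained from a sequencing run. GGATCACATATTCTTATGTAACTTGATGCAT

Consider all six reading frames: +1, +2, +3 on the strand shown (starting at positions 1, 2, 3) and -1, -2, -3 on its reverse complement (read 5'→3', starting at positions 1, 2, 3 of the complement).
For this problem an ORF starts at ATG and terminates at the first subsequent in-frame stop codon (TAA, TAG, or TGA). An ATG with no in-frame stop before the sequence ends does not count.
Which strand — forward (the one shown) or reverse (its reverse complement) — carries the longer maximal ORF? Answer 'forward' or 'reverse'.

Reverse complement (5'→3'): ATGCATCAAGTTACATAAGAATATGTGATCC
Frame +1: GGA TCA CAT ATT CTT ATG TAA CTT GAT GCA — ATG at 16, stop TAA at 19 → 6 nt.
Frame +2: GAT CAC ATA TTC TTA TGT AAC TTG ATG CAT — no ATG→stop ORF.
Frame +3: ATC ACA TAT TCT TAT GTA ACT TGA TGC — no ATG→stop ORF.
Frame -1: ATG CAT CAA GTT ACA TAA GAA TAT GTG ATC — ATG at 1, stop TAA at 16 → 18 nt.
Frame -2: TGC ATC AAG TTA CAT AAG AAT ATG TGA TCC — ATG at 23, stop TGA at 26 → 6 nt.
Frame -3: GCA TCA AGT TAC ATA AGA ATA TGT GAT — no ATG→stop ORF.
Forward-strand max 6 nt; reverse-strand max 18 nt. The reverse strand has the longer ORF.

reverse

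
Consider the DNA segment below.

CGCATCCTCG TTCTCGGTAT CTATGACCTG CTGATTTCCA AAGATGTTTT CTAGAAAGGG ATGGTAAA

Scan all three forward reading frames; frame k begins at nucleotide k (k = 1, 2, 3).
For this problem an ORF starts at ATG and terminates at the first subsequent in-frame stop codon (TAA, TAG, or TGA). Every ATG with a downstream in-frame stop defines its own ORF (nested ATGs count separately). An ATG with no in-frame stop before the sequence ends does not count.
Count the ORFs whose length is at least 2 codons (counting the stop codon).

2

Frame 1: CGC ATC CTC GTT CTC GGT ATC TAT GAC CTG CTG ATT TCC AAA GAT GTT TTC TAG AAA GGG ATG GTA — no ATG→stop ORF.
Frame 2: GCA TCC TCG TTC TCG GTA TCT ATG ACC TGC TGA TTT CCA AAG ATG TTT TCT AGA AAG GGA TGG TAA — ATG at 23, stop TGA at 32 → 12 nt; ATG at 44, stop TAA at 65 → 24 nt.
Frame 3: CAT CCT CGT TCT CGG TAT CTA TGA CCT GCT GAT TTC CAA AGA TGT TTT CTA GAA AGG GAT GGT AAA — no ATG→stop ORF.
ORFs ≥ 2 codons: frame 2 23–34 (4 codons), frame 2 44–67 (8 codons). Count = 2.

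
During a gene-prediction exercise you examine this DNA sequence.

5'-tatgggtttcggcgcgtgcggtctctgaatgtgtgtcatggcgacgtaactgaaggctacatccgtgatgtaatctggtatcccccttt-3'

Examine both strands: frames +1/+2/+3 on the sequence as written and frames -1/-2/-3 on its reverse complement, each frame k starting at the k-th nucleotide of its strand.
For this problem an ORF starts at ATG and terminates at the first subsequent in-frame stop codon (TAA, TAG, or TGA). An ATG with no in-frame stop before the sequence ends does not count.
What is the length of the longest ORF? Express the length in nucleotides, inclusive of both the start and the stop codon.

Reverse complement (5'→3'): AAAGGGGGATACCAGATTACATCACGGATGTAGCCTTCAGTTACGTCGCCATGACACACATTCAGAGACCGCACGCGCCGAAACCCATA
Frame +1: TAT GGG TTT CGG CGC GTG CGG TCT CTG AAT GTG TGT CAT GGC GAC GTA ACT GAA GGC TAC ATC CGT GAT GTA ATC TGG TAT CCC CCT — no ATG→stop ORF.
Frame +2: ATG GGT TTC GGC GCG TGC GGT CTC TGA ATG TGT GTC ATG GCG ACG TAA CTG AAG GCT ACA TCC GTG ATG TAA TCT GGT ATC CCC CTT — ATG at 2, stop TGA at 26 → 27 nt; ATG at 29, stop TAA at 47 → 21 nt; ATG at 38, stop TAA at 47 → 12 nt; ATG at 68, stop TAA at 71 → 6 nt.
Frame +3: TGG GTT TCG GCG CGT GCG GTC TCT GAA TGT GTG TCA TGG CGA CGT AAC TGA AGG CTA CAT CCG TGA TGT AAT CTG GTA TCC CCC TTT — no ATG→stop ORF.
Frame -1: AAA GGG GGA TAC CAG ATT ACA TCA CGG ATG TAG CCT TCA GTT ACG TCG CCA TGA CAC ACA TTC AGA GAC CGC ACG CGC CGA AAC CCA — ATG at 28, stop TAG at 31 → 6 nt.
Frame -2: AAG GGG GAT ACC AGA TTA CAT CAC GGA TGT AGC CTT CAG TTA CGT CGC CAT GAC ACA CAT TCA GAG ACC GCA CGC GCC GAA ACC CAT — no ATG→stop ORF.
Frame -3: AGG GGG ATA CCA GAT TAC ATC ACG GAT GTA GCC TTC AGT TAC GTC GCC ATG ACA CAC ATT CAG AGA CCG CAC GCG CCG AAA CCC ATA — no ATG→stop ORF.
Longest: frame +2, positions 2–28, 27 nt = 9 codons = 8 aa. → 27 nucleotides.

27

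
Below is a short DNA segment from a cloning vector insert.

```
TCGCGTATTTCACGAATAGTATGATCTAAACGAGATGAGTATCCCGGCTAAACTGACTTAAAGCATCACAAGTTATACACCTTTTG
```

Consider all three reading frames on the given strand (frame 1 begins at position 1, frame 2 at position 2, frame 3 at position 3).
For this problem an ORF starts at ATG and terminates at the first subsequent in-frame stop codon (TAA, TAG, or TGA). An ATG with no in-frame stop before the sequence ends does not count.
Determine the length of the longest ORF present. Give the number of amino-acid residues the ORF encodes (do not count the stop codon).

8

Frame 1: TCG CGT ATT TCA CGA ATA GTA TGA TCT AAA CGA GAT GAG TAT CCC GGC TAA ACT GAC TTA AAG CAT CAC AAG TTA TAC ACC TTT — no ATG→stop ORF.
Frame 2: CGC GTA TTT CAC GAA TAG TAT GAT CTA AAC GAG ATG AGT ATC CCG GCT AAA CTG ACT TAA AGC ATC ACA AGT TAT ACA CCT TTT — ATG at 35, stop TAA at 59 → 27 nt.
Frame 3: GCG TAT TTC ACG AAT AGT ATG ATC TAA ACG AGA TGA GTA TCC CGG CTA AAC TGA CTT AAA GCA TCA CAA GTT ATA CAC CTT TTG — ATG at 21, stop TAA at 27 → 9 nt.
Longest: frame 2, positions 35–61, 27 nt = 9 codons = 8 aa. → 8 amino acids.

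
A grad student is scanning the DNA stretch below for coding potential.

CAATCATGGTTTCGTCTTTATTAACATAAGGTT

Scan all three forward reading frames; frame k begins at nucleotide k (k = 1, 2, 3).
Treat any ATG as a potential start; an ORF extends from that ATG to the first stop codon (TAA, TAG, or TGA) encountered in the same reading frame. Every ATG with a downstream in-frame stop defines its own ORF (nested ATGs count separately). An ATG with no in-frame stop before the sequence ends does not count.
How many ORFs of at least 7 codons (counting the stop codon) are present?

1

Frame 1: CAA TCA TGG TTT CGT CTT TAT TAA CAT AAG GTT — no ATG→stop ORF.
Frame 2: AAT CAT GGT TTC GTC TTT ATT AAC ATA AGG — no ATG→stop ORF.
Frame 3: ATC ATG GTT TCG TCT TTA TTA ACA TAA GGT — ATG at 6, stop TAA at 27 → 24 nt.
ORFs ≥ 7 codons: frame 3 6–29 (8 codons). Count = 1.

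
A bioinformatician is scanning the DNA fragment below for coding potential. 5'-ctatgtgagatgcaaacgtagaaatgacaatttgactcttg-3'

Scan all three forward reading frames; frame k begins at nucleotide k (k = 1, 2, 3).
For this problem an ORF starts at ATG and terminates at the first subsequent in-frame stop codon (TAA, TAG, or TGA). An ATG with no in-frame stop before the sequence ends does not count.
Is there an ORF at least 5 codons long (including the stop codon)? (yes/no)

Frame 1: CTA TGT GAG ATG CAA ACG TAG AAA TGA CAA TTT GAC TCT — ATG at 10, stop TAG at 19 → 12 nt.
Frame 2: TAT GTG AGA TGC AAA CGT AGA AAT GAC AAT TTG ACT CTT — no ATG→stop ORF.
Frame 3: ATG TGA GAT GCA AAC GTA GAA ATG ACA ATT TGA CTC TTG — ATG at 3, stop TGA at 6 → 6 nt; ATG at 24, stop TGA at 33 → 12 nt.
Largest ORF found is 4 codons < 5, so no.

no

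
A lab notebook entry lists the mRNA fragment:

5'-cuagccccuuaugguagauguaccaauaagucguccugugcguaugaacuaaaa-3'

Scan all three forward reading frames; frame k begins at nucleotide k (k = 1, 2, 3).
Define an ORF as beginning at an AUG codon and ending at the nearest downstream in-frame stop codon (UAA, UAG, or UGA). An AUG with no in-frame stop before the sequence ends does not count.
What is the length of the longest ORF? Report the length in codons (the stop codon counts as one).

Frame 1: CUA GCC CCU UAU GGU AGA UGU ACC AAU AAG UCG UCC UGU GCG UAU GAA CUA AAA — no AUG→stop ORF.
Frame 2: UAG CCC CUU AUG GUA GAU GUA CCA AUA AGU CGU CCU GUG CGU AUG AAC UAA — AUG at 11, stop UAA at 50 → 42 nt; AUG at 44, stop UAA at 50 → 9 nt.
Frame 3: AGC CCC UUA UGG UAG AUG UAC CAA UAA GUC GUC CUG UGC GUA UGA ACU AAA — AUG at 18, stop UAA at 27 → 12 nt.
Longest: frame 2, positions 11–52, 42 nt = 14 codons = 13 aa. → 14 codons.

14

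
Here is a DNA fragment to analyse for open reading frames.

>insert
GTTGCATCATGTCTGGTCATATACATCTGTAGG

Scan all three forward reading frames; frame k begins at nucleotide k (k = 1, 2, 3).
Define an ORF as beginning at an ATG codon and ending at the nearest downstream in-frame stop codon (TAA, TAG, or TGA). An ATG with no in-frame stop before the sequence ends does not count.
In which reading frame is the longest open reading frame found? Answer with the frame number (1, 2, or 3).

3

Frame 1: GTT GCA TCA TGT CTG GTC ATA TAC ATC TGT AGG — no ATG→stop ORF.
Frame 2: TTG CAT CAT GTC TGG TCA TAT ACA TCT GTA — no ATG→stop ORF.
Frame 3: TGC ATC ATG TCT GGT CAT ATA CAT CTG TAG — ATG at 9, stop TAG at 30 → 24 nt.
Longest ORF is 24 nt in frame 3 (positions 9–32).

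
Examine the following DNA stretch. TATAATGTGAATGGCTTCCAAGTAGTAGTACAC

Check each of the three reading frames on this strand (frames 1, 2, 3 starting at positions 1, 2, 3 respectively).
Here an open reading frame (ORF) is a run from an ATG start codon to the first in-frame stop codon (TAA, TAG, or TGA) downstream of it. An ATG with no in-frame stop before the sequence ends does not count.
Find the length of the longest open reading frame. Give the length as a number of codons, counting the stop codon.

Frame 1: TAT AAT GTG AAT GGC TTC CAA GTA GTA GTA CAC — no ATG→stop ORF.
Frame 2: ATA ATG TGA ATG GCT TCC AAG TAG TAG TAC — ATG at 5, stop TGA at 8 → 6 nt; ATG at 11, stop TAG at 23 → 15 nt.
Frame 3: TAA TGT GAA TGG CTT CCA AGT AGT AGT ACA — no ATG→stop ORF.
Longest: frame 2, positions 11–25, 15 nt = 5 codons = 4 aa. → 5 codons.

5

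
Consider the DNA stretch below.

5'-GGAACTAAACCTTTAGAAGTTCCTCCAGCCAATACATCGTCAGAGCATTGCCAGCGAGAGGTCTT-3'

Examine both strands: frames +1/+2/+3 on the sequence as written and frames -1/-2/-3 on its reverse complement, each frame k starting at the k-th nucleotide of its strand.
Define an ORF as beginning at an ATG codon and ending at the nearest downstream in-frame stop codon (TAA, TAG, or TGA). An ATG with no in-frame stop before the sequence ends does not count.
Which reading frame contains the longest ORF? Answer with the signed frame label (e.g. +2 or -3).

-2

Reverse complement (5'→3'): AAGACCTCTCGCTGGCAATGCTCTGACGATGTATTGGCTGGAGGAACTTCTAAAGGTTTAGTTCC
Frame +1: GGA ACT AAA CCT TTA GAA GTT CCT CCA GCC AAT ACA TCG TCA GAG CAT TGC CAG CGA GAG GTC — no ATG→stop ORF.
Frame +2: GAA CTA AAC CTT TAG AAG TTC CTC CAG CCA ATA CAT CGT CAG AGC ATT GCC AGC GAG AGG TCT — no ATG→stop ORF.
Frame +3: AAC TAA ACC TTT AGA AGT TCC TCC AGC CAA TAC ATC GTC AGA GCA TTG CCA GCG AGA GGT CTT — no ATG→stop ORF.
Frame -1: AAG ACC TCT CGC TGG CAA TGC TCT GAC GAT GTA TTG GCT GGA GGA ACT TCT AAA GGT TTA GTT — no ATG→stop ORF.
Frame -2: AGA CCT CTC GCT GGC AAT GCT CTG ACG ATG TAT TGG CTG GAG GAA CTT CTA AAG GTT TAG TTC — ATG at 29, stop TAG at 59 → 33 nt.
Frame -3: GAC CTC TCG CTG GCA ATG CTC TGA CGA TGT ATT GGC TGG AGG AAC TTC TAA AGG TTT AGT TCC — ATG at 18, stop TGA at 24 → 9 nt.
Longest ORF is 33 nt in frame -2 (positions 29–61).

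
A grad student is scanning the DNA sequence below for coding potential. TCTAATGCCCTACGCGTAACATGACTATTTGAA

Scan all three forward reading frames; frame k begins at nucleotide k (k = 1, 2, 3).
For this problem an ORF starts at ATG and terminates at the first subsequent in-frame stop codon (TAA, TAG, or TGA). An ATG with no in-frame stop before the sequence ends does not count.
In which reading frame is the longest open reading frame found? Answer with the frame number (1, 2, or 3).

2

Frame 1: TCT AAT GCC CTA CGC GTA ACA TGA CTA TTT GAA — no ATG→stop ORF.
Frame 2: CTA ATG CCC TAC GCG TAA CAT GAC TAT TTG — ATG at 5, stop TAA at 17 → 15 nt.
Frame 3: TAA TGC CCT ACG CGT AAC ATG ACT ATT TGA — ATG at 21, stop TGA at 30 → 12 nt.
Longest ORF is 15 nt in frame 2 (positions 5–19).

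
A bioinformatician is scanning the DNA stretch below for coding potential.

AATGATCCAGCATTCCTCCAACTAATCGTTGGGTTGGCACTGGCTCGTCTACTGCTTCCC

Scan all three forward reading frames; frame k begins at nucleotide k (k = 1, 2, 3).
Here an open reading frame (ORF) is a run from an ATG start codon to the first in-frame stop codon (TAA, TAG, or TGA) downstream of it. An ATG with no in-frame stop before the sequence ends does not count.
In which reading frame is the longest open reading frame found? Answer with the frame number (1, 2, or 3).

2

Frame 1: AAT GAT CCA GCA TTC CTC CAA CTA ATC GTT GGG TTG GCA CTG GCT CGT CTA CTG CTT CCC — no ATG→stop ORF.
Frame 2: ATG ATC CAG CAT TCC TCC AAC TAA TCG TTG GGT TGG CAC TGG CTC GTC TAC TGC TTC — ATG at 2, stop TAA at 23 → 24 nt.
Frame 3: TGA TCC AGC ATT CCT CCA ACT AAT CGT TGG GTT GGC ACT GGC TCG TCT ACT GCT TCC — no ATG→stop ORF.
Longest ORF is 24 nt in frame 2 (positions 2–25).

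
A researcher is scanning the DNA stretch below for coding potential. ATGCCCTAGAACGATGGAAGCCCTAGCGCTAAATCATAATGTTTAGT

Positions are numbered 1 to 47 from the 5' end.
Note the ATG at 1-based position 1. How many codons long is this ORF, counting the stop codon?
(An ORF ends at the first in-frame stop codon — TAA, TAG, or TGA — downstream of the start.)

Codons from position 1: ATG (1–3), CCC (4–6), TAG (7–9).
TAG is the first in-frame stop; that's 3 codons including the stop.

3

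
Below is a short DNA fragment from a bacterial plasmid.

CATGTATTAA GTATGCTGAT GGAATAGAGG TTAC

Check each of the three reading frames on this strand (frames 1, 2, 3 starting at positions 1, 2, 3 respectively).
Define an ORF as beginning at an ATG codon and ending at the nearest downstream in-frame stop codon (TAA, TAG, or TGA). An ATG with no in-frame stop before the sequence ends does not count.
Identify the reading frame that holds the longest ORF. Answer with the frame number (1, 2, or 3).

Frame 1: CAT GTA TTA AGT ATG CTG ATG GAA TAG AGG TTA — ATG at 13, stop TAG at 25 → 15 nt; ATG at 19, stop TAG at 25 → 9 nt.
Frame 2: ATG TAT TAA GTA TGC TGA TGG AAT AGA GGT TAC — ATG at 2, stop TAA at 8 → 9 nt.
Frame 3: TGT ATT AAG TAT GCT GAT GGA ATA GAG GTT — no ATG→stop ORF.
Longest ORF is 15 nt in frame 1 (positions 13–27).

1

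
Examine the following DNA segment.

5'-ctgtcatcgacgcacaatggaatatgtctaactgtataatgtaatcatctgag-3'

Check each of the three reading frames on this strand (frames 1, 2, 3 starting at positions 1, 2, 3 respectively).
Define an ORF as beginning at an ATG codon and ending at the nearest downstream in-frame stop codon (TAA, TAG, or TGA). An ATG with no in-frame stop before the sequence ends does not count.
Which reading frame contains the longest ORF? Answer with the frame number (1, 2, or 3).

3

Frame 1: CTG TCA TCG ACG CAC AAT GGA ATA TGT CTA ACT GTA TAA TGT AAT CAT CTG — no ATG→stop ORF.
Frame 2: TGT CAT CGA CGC ACA ATG GAA TAT GTC TAA CTG TAT AAT GTA ATC ATC TGA — ATG at 17, stop TAA at 29 → 15 nt.
Frame 3: GTC ATC GAC GCA CAA TGG AAT ATG TCT AAC TGT ATA ATG TAA TCA TCT GAG — ATG at 24, stop TAA at 42 → 21 nt; ATG at 39, stop TAA at 42 → 6 nt.
Longest ORF is 21 nt in frame 3 (positions 24–44).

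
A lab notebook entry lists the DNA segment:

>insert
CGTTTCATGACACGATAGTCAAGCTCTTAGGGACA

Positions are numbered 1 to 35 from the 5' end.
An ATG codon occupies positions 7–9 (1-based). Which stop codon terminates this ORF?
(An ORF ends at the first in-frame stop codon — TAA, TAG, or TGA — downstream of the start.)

Codons from position 7: ATG (7–9), ACA (10–12), CGA (13–15), TAG (16–18).
The first in-frame stop codon is TAG.

TAG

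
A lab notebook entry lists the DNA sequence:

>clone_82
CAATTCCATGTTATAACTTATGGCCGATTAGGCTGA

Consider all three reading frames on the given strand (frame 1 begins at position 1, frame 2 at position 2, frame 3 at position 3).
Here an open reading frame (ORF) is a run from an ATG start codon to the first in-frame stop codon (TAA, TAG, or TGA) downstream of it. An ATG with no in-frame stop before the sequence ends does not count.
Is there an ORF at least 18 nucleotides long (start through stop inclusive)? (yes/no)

no

Frame 1: CAA TTC CAT GTT ATA ACT TAT GGC CGA TTA GGC TGA — no ATG→stop ORF.
Frame 2: AAT TCC ATG TTA TAA CTT ATG GCC GAT TAG GCT — ATG at 8, stop TAA at 14 → 9 nt; ATG at 20, stop TAG at 29 → 12 nt.
Frame 3: ATT CCA TGT TAT AAC TTA TGG CCG ATT AGG CTG — no ATG→stop ORF.
Largest ORF found is 12 nucleotides < 18, so no.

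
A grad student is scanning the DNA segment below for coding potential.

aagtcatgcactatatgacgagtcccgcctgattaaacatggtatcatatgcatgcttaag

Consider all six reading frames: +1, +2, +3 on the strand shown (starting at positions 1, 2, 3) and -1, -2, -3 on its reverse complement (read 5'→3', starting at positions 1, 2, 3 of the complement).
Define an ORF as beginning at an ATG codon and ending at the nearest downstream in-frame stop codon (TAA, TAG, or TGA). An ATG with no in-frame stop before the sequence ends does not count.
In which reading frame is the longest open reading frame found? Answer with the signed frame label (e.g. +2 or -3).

Reverse complement (5'→3'): CTTAAGCATGCATATGATACCATGTTTAATCAGGCGGGACTCGTCATATAGTGCATGACTT
Frame +1: AAG TCA TGC ACT ATA TGA CGA GTC CCG CCT GAT TAA ACA TGG TAT CAT ATG CAT GCT TAA — ATG at 49, stop TAA at 58 → 12 nt.
Frame +2: AGT CAT GCA CTA TAT GAC GAG TCC CGC CTG ATT AAA CAT GGT ATC ATA TGC ATG CTT AAG — no ATG→stop ORF.
Frame +3: GTC ATG CAC TAT ATG ACG AGT CCC GCC TGA TTA AAC ATG GTA TCA TAT GCA TGC TTA — ATG at 6, stop TGA at 30 → 27 nt; ATG at 15, stop TGA at 30 → 18 nt.
Frame -1: CTT AAG CAT GCA TAT GAT ACC ATG TTT AAT CAG GCG GGA CTC GTC ATA TAG TGC ATG ACT — ATG at 22, stop TAG at 49 → 30 nt.
Frame -2: TTA AGC ATG CAT ATG ATA CCA TGT TTA ATC AGG CGG GAC TCG TCA TAT AGT GCA TGA CTT — ATG at 8, stop TGA at 56 → 51 nt; ATG at 14, stop TGA at 56 → 45 nt.
Frame -3: TAA GCA TGC ATA TGA TAC CAT GTT TAA TCA GGC GGG ACT CGT CAT ATA GTG CAT GAC — no ATG→stop ORF.
Longest ORF is 51 nt in frame -2 (positions 8–58).

-2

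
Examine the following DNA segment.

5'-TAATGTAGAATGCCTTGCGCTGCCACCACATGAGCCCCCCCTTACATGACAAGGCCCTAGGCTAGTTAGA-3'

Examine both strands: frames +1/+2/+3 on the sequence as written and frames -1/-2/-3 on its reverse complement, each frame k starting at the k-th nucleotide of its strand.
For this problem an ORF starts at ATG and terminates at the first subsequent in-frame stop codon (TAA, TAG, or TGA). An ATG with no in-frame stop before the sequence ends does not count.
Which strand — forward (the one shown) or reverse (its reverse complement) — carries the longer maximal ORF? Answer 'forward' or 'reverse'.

Reverse complement (5'→3'): TCTAACTAGCCTAGGGCCTTGTCATGTAAGGGGGGGCTCATGTGGTGGCAGCGCAAGGCATTCTACATTA
Frame +1: TAA TGT AGA ATG CCT TGC GCT GCC ACC ACA TGA GCC CCC CCT TAC ATG ACA AGG CCC TAG GCT AGT TAG — ATG at 10, stop TGA at 31 → 24 nt; ATG at 46, stop TAG at 58 → 15 nt.
Frame +2: AAT GTA GAA TGC CTT GCG CTG CCA CCA CAT GAG CCC CCC CTT ACA TGA CAA GGC CCT AGG CTA GTT AGA — no ATG→stop ORF.
Frame +3: ATG TAG AAT GCC TTG CGC TGC CAC CAC ATG AGC CCC CCC TTA CAT GAC AAG GCC CTA GGC TAG TTA — ATG at 3, stop TAG at 6 → 6 nt; ATG at 30, stop TAG at 63 → 36 nt.
Frame -1: TCT AAC TAG CCT AGG GCC TTG TCA TGT AAG GGG GGG CTC ATG TGG TGG CAG CGC AAG GCA TTC TAC ATT — no ATG→stop ORF.
Frame -2: CTA ACT AGC CTA GGG CCT TGT CAT GTA AGG GGG GGC TCA TGT GGT GGC AGC GCA AGG CAT TCT ACA TTA — no ATG→stop ORF.
Frame -3: TAA CTA GCC TAG GGC CTT GTC ATG TAA GGG GGG GCT CAT GTG GTG GCA GCG CAA GGC ATT CTA CAT — ATG at 24, stop TAA at 27 → 6 nt.
Forward-strand max 36 nt; reverse-strand max 6 nt. The forward strand has the longer ORF.

forward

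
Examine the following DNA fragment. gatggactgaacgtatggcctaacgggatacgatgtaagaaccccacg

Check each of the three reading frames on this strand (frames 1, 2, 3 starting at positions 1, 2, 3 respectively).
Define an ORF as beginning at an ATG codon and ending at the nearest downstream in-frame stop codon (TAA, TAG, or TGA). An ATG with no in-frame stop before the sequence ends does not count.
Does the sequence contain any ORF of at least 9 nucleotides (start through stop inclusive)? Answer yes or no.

Frame 1: GAT GGA CTG AAC GTA TGG CCT AAC GGG ATA CGA TGT AAG AAC CCC ACG — no ATG→stop ORF.
Frame 2: ATG GAC TGA ACG TAT GGC CTA ACG GGA TAC GAT GTA AGA ACC CCA — ATG at 2, stop TGA at 8 → 9 nt.
Frame 3: TGG ACT GAA CGT ATG GCC TAA CGG GAT ACG ATG TAA GAA CCC CAC — ATG at 15, stop TAA at 21 → 9 nt; ATG at 33, stop TAA at 36 → 6 nt.
Frame 2 has an ORF of 9 nucleotides (positions 2–10) ≥ 9, so yes.

yes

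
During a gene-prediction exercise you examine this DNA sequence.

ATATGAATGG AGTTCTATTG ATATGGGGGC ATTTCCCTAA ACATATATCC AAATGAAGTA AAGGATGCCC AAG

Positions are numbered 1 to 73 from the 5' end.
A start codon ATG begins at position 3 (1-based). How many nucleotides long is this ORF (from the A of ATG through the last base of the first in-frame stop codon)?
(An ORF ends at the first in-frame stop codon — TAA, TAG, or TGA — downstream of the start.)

54

Codons from position 3: ATG (3–5), AAT (6–8), GGA (9–11), GTT (12–14), CTA (15–17), TTG (18–20), ATA (21–23), TGG (24–26), GGG (27–29), CAT (30–32), TTC (33–35), CCT (36–38), AAA (39–41), CAT (42–44), ATA (45–47), TCC (48–50), AAA (51–53), TGA (54–56).
TGA is the first in-frame stop; ORF spans 3–56, 54 nucleotides.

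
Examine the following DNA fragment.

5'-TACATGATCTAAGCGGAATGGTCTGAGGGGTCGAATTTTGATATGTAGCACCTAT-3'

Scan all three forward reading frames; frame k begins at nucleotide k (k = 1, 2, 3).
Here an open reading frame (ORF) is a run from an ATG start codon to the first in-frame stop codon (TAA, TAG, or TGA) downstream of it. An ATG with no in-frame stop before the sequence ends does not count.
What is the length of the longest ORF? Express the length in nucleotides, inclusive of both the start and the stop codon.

9

Frame 1: TAC ATG ATC TAA GCG GAA TGG TCT GAG GGG TCG AAT TTT GAT ATG TAG CAC CTA — ATG at 4, stop TAA at 10 → 9 nt; ATG at 43, stop TAG at 46 → 6 nt.
Frame 2: ACA TGA TCT AAG CGG AAT GGT CTG AGG GGT CGA ATT TTG ATA TGT AGC ACC TAT — no ATG→stop ORF.
Frame 3: CAT GAT CTA AGC GGA ATG GTC TGA GGG GTC GAA TTT TGA TAT GTA GCA CCT — ATG at 18, stop TGA at 24 → 9 nt.
Longest: frame 1, positions 4–12, 9 nt = 3 codons = 2 aa. → 9 nucleotides.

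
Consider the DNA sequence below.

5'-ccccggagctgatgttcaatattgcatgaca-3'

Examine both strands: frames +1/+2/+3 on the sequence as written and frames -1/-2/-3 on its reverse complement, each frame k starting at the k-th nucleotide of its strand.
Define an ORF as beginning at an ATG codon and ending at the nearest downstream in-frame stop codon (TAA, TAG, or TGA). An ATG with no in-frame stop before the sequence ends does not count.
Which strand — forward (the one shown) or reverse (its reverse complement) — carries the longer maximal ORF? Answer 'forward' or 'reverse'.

forward

Reverse complement (5'→3'): TGTCATGCAATATTGAACATCAGCTCCGGGG
Frame +1: CCC CGG AGC TGA TGT TCA ATA TTG CAT GAC — no ATG→stop ORF.
Frame +2: CCC GGA GCT GAT GTT CAA TAT TGC ATG ACA — no ATG→stop ORF.
Frame +3: CCG GAG CTG ATG TTC AAT ATT GCA TGA — ATG at 12, stop TGA at 27 → 18 nt.
Frame -1: TGT CAT GCA ATA TTG AAC ATC AGC TCC GGG — no ATG→stop ORF.
Frame -2: GTC ATG CAA TAT TGA ACA TCA GCT CCG GGG — ATG at 5, stop TGA at 14 → 12 nt.
Frame -3: TCA TGC AAT ATT GAA CAT CAG CTC CGG — no ATG→stop ORF.
Forward-strand max 18 nt; reverse-strand max 12 nt. The forward strand has the longer ORF.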